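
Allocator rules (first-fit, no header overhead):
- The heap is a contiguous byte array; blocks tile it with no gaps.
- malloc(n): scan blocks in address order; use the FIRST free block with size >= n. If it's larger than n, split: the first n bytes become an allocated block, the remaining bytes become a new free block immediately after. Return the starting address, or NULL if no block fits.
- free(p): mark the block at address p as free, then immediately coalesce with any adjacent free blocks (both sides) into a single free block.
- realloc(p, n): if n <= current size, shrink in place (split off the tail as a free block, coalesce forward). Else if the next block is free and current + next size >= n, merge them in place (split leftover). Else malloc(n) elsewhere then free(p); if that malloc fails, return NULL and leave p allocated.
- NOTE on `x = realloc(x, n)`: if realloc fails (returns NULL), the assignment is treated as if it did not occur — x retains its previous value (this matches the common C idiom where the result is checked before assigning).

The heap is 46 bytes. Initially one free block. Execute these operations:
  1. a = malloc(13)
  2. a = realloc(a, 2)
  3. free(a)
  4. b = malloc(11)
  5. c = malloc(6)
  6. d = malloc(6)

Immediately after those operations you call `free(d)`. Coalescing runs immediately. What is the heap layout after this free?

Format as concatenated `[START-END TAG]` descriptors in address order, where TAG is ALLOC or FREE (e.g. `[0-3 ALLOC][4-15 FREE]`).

Op 1: a = malloc(13) -> a = 0; heap: [0-12 ALLOC][13-45 FREE]
Op 2: a = realloc(a, 2) -> a = 0; heap: [0-1 ALLOC][2-45 FREE]
Op 3: free(a) -> (freed a); heap: [0-45 FREE]
Op 4: b = malloc(11) -> b = 0; heap: [0-10 ALLOC][11-45 FREE]
Op 5: c = malloc(6) -> c = 11; heap: [0-10 ALLOC][11-16 ALLOC][17-45 FREE]
Op 6: d = malloc(6) -> d = 17; heap: [0-10 ALLOC][11-16 ALLOC][17-22 ALLOC][23-45 FREE]
free(d): d = 17 -> block [17-22 ALLOC]; mark free, coalesce with adjacent free neighbors -> [0-10 ALLOC][11-16 ALLOC][17-45 FREE]

Answer: [0-10 ALLOC][11-16 ALLOC][17-45 FREE]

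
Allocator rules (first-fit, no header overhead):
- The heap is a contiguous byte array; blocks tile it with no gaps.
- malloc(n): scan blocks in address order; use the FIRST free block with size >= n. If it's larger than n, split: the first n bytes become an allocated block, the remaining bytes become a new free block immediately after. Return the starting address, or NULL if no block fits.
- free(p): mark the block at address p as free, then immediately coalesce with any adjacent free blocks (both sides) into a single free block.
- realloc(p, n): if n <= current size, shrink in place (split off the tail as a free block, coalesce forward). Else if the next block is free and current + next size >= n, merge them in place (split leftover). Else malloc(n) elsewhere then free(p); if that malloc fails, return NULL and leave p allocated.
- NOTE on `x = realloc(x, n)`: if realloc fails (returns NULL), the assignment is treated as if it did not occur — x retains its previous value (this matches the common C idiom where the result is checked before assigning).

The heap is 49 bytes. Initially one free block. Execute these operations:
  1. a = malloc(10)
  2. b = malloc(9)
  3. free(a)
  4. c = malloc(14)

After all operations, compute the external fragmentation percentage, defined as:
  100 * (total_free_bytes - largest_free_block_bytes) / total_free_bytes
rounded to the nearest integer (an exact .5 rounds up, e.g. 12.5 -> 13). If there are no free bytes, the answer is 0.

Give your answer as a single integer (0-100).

Answer: 38

Derivation:
Op 1: a = malloc(10) -> a = 0; heap: [0-9 ALLOC][10-48 FREE]
Op 2: b = malloc(9) -> b = 10; heap: [0-9 ALLOC][10-18 ALLOC][19-48 FREE]
Op 3: free(a) -> (freed a); heap: [0-9 FREE][10-18 ALLOC][19-48 FREE]
Op 4: c = malloc(14) -> c = 19; heap: [0-9 FREE][10-18 ALLOC][19-32 ALLOC][33-48 FREE]
Free blocks: [10 16] total_free=26 largest=16 -> 100*(26-16)/26 = 1000/26 ≈ 38.462 -> rounds to 38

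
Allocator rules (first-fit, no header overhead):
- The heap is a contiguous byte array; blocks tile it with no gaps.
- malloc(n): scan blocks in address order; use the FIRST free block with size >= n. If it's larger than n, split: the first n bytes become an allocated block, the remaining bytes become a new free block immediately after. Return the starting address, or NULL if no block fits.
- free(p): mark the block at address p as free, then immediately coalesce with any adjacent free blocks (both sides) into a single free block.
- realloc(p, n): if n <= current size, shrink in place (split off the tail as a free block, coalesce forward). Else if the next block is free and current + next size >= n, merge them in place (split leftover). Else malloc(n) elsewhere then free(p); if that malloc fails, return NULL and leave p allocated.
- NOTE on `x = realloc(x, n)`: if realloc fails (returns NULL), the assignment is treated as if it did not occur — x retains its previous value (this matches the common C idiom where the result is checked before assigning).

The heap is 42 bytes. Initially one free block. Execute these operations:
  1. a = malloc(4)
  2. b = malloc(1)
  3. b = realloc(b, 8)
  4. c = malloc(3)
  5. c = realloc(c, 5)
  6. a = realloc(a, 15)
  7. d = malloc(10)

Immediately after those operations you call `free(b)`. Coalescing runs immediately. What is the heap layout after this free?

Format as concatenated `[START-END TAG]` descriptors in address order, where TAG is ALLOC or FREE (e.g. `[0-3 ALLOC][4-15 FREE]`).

Op 1: a = malloc(4) -> a = 0; heap: [0-3 ALLOC][4-41 FREE]
Op 2: b = malloc(1) -> b = 4; heap: [0-3 ALLOC][4-4 ALLOC][5-41 FREE]
Op 3: b = realloc(b, 8) -> b = 4; heap: [0-3 ALLOC][4-11 ALLOC][12-41 FREE]
Op 4: c = malloc(3) -> c = 12; heap: [0-3 ALLOC][4-11 ALLOC][12-14 ALLOC][15-41 FREE]
Op 5: c = realloc(c, 5) -> c = 12; heap: [0-3 ALLOC][4-11 ALLOC][12-16 ALLOC][17-41 FREE]
Op 6: a = realloc(a, 15) -> a = 17; heap: [0-3 FREE][4-11 ALLOC][12-16 ALLOC][17-31 ALLOC][32-41 FREE]
Op 7: d = malloc(10) -> d = 32; heap: [0-3 FREE][4-11 ALLOC][12-16 ALLOC][17-31 ALLOC][32-41 ALLOC]
free(b): b = 4 -> block [4-11 ALLOC]; mark free, coalesce with adjacent free neighbors -> [0-11 FREE][12-16 ALLOC][17-31 ALLOC][32-41 ALLOC]

Answer: [0-11 FREE][12-16 ALLOC][17-31 ALLOC][32-41 ALLOC]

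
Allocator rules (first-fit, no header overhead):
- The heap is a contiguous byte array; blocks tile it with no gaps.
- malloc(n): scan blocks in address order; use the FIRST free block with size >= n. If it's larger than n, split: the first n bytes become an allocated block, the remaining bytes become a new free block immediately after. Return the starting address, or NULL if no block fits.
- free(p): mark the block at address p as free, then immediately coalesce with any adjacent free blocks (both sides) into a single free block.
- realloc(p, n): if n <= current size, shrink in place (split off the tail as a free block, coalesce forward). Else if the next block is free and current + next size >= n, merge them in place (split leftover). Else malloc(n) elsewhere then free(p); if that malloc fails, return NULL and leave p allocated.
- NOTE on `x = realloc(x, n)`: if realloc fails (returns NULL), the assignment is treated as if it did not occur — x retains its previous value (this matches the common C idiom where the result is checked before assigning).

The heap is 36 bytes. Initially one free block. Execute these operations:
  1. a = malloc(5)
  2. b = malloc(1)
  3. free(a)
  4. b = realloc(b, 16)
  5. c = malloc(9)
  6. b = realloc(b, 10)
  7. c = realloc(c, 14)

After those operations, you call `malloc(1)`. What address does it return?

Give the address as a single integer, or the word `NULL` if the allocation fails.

Answer: 0

Derivation:
Op 1: a = malloc(5) -> a = 0; heap: [0-4 ALLOC][5-35 FREE]
Op 2: b = malloc(1) -> b = 5; heap: [0-4 ALLOC][5-5 ALLOC][6-35 FREE]
Op 3: free(a) -> (freed a); heap: [0-4 FREE][5-5 ALLOC][6-35 FREE]
Op 4: b = realloc(b, 16) -> b = 5; heap: [0-4 FREE][5-20 ALLOC][21-35 FREE]
Op 5: c = malloc(9) -> c = 21; heap: [0-4 FREE][5-20 ALLOC][21-29 ALLOC][30-35 FREE]
Op 6: b = realloc(b, 10) -> b = 5; heap: [0-4 FREE][5-14 ALLOC][15-20 FREE][21-29 ALLOC][30-35 FREE]
Op 7: c = realloc(c, 14) -> c = 21; heap: [0-4 FREE][5-14 ALLOC][15-20 FREE][21-34 ALLOC][35-35 FREE]
malloc(1): first-fit scan over [0-4 FREE][5-14 ALLOC][15-20 FREE][21-34 ALLOC][35-35 FREE] -> 0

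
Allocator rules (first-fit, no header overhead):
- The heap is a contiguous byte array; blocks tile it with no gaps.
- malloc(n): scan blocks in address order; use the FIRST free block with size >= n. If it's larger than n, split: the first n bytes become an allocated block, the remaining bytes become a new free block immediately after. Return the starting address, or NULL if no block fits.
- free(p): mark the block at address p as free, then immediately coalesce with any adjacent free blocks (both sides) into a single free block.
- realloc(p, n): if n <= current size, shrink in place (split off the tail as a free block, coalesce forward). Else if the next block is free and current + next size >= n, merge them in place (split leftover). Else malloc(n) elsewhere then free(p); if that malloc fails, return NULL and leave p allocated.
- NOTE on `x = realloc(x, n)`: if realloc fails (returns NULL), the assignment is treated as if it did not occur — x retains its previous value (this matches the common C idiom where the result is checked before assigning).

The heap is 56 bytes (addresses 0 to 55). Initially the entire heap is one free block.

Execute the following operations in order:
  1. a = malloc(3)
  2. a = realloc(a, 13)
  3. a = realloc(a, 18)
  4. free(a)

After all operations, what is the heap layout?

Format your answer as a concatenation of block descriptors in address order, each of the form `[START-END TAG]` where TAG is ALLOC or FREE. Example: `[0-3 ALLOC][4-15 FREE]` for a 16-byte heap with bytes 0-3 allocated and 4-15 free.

Op 1: a = malloc(3) -> a = 0; heap: [0-2 ALLOC][3-55 FREE]
Op 2: a = realloc(a, 13) -> a = 0; heap: [0-12 ALLOC][13-55 FREE]
Op 3: a = realloc(a, 18) -> a = 0; heap: [0-17 ALLOC][18-55 FREE]
Op 4: free(a) -> (freed a); heap: [0-55 FREE]

Answer: [0-55 FREE]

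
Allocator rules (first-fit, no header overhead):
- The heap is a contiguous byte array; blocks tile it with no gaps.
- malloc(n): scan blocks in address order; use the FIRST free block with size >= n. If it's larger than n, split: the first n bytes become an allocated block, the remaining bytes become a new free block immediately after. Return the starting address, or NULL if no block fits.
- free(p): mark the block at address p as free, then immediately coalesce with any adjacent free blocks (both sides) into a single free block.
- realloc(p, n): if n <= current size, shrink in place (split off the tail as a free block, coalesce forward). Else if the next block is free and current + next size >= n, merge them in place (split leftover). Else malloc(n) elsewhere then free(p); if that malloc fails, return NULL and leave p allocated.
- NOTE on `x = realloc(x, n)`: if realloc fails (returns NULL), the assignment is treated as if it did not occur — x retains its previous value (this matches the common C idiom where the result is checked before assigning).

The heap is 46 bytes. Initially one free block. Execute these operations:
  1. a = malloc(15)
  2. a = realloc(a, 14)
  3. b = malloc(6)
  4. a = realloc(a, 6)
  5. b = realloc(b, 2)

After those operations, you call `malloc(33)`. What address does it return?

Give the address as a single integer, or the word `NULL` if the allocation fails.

Answer: NULL

Derivation:
Op 1: a = malloc(15) -> a = 0; heap: [0-14 ALLOC][15-45 FREE]
Op 2: a = realloc(a, 14) -> a = 0; heap: [0-13 ALLOC][14-45 FREE]
Op 3: b = malloc(6) -> b = 14; heap: [0-13 ALLOC][14-19 ALLOC][20-45 FREE]
Op 4: a = realloc(a, 6) -> a = 0; heap: [0-5 ALLOC][6-13 FREE][14-19 ALLOC][20-45 FREE]
Op 5: b = realloc(b, 2) -> b = 14; heap: [0-5 ALLOC][6-13 FREE][14-15 ALLOC][16-45 FREE]
malloc(33): first-fit scan over [0-5 ALLOC][6-13 FREE][14-15 ALLOC][16-45 FREE] -> NULL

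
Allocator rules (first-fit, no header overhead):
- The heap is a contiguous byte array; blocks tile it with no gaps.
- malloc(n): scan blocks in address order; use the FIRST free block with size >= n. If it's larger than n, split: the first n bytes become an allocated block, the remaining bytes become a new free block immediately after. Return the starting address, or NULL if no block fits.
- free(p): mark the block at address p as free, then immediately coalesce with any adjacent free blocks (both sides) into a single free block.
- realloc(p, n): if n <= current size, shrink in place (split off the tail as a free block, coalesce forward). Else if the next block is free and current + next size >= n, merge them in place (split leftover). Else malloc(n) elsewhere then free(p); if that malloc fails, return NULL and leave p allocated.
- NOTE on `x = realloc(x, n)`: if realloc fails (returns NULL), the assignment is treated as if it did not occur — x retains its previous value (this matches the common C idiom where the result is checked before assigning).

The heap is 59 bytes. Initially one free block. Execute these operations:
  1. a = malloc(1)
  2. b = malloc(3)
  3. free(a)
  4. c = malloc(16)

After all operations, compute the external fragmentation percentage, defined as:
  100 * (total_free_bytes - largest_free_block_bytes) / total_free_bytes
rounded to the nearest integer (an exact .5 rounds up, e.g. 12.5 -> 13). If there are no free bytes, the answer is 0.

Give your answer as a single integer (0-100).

Op 1: a = malloc(1) -> a = 0; heap: [0-0 ALLOC][1-58 FREE]
Op 2: b = malloc(3) -> b = 1; heap: [0-0 ALLOC][1-3 ALLOC][4-58 FREE]
Op 3: free(a) -> (freed a); heap: [0-0 FREE][1-3 ALLOC][4-58 FREE]
Op 4: c = malloc(16) -> c = 4; heap: [0-0 FREE][1-3 ALLOC][4-19 ALLOC][20-58 FREE]
Free blocks: [1 39] total_free=40 largest=39 -> 100*(40-39)/40 = 100/40 = 2.5 -> rounds to 3

Answer: 3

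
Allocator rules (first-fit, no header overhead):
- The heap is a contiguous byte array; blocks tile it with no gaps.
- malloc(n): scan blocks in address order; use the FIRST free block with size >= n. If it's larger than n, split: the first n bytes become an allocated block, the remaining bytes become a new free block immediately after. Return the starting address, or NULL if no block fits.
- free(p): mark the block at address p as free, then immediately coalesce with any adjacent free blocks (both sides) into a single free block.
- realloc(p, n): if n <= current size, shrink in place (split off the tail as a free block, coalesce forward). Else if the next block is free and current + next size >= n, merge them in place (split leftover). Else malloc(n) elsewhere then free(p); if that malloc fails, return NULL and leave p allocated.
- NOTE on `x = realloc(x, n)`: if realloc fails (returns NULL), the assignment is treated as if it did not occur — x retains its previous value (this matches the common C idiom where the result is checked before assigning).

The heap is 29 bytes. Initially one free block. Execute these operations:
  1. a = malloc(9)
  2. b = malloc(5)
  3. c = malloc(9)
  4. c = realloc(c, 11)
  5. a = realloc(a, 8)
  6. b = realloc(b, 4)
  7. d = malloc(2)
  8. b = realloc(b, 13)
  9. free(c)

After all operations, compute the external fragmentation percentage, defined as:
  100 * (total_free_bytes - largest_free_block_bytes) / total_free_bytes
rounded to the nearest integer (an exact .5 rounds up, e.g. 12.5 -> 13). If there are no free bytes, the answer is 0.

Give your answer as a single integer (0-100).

Answer: 20

Derivation:
Op 1: a = malloc(9) -> a = 0; heap: [0-8 ALLOC][9-28 FREE]
Op 2: b = malloc(5) -> b = 9; heap: [0-8 ALLOC][9-13 ALLOC][14-28 FREE]
Op 3: c = malloc(9) -> c = 14; heap: [0-8 ALLOC][9-13 ALLOC][14-22 ALLOC][23-28 FREE]
Op 4: c = realloc(c, 11) -> c = 14; heap: [0-8 ALLOC][9-13 ALLOC][14-24 ALLOC][25-28 FREE]
Op 5: a = realloc(a, 8) -> a = 0; heap: [0-7 ALLOC][8-8 FREE][9-13 ALLOC][14-24 ALLOC][25-28 FREE]
Op 6: b = realloc(b, 4) -> b = 9; heap: [0-7 ALLOC][8-8 FREE][9-12 ALLOC][13-13 FREE][14-24 ALLOC][25-28 FREE]
Op 7: d = malloc(2) -> d = 25; heap: [0-7 ALLOC][8-8 FREE][9-12 ALLOC][13-13 FREE][14-24 ALLOC][25-26 ALLOC][27-28 FREE]
Op 8: b = realloc(b, 13) -> NULL (b unchanged); heap: [0-7 ALLOC][8-8 FREE][9-12 ALLOC][13-13 FREE][14-24 ALLOC][25-26 ALLOC][27-28 FREE]
Op 9: free(c) -> (freed c); heap: [0-7 ALLOC][8-8 FREE][9-12 ALLOC][13-24 FREE][25-26 ALLOC][27-28 FREE]
Free blocks: [1 12 2] total_free=15 largest=12 -> 100*(15-12)/15 = 300/15 = 20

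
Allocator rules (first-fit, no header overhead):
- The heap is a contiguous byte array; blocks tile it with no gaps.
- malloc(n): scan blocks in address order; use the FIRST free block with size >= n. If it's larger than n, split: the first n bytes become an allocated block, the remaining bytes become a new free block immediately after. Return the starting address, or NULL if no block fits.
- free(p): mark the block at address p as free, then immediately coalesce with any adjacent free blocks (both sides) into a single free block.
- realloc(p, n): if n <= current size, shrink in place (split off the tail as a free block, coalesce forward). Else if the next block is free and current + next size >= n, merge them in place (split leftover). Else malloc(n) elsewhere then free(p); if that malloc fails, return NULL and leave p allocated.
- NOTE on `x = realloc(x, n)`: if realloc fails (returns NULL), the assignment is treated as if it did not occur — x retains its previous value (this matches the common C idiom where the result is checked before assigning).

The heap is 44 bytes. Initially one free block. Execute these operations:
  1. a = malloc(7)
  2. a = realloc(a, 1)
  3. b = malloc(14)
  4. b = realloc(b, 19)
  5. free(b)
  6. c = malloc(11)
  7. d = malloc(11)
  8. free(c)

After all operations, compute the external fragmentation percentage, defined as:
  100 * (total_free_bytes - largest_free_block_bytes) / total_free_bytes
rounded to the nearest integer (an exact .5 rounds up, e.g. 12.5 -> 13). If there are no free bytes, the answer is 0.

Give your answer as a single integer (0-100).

Answer: 34

Derivation:
Op 1: a = malloc(7) -> a = 0; heap: [0-6 ALLOC][7-43 FREE]
Op 2: a = realloc(a, 1) -> a = 0; heap: [0-0 ALLOC][1-43 FREE]
Op 3: b = malloc(14) -> b = 1; heap: [0-0 ALLOC][1-14 ALLOC][15-43 FREE]
Op 4: b = realloc(b, 19) -> b = 1; heap: [0-0 ALLOC][1-19 ALLOC][20-43 FREE]
Op 5: free(b) -> (freed b); heap: [0-0 ALLOC][1-43 FREE]
Op 6: c = malloc(11) -> c = 1; heap: [0-0 ALLOC][1-11 ALLOC][12-43 FREE]
Op 7: d = malloc(11) -> d = 12; heap: [0-0 ALLOC][1-11 ALLOC][12-22 ALLOC][23-43 FREE]
Op 8: free(c) -> (freed c); heap: [0-0 ALLOC][1-11 FREE][12-22 ALLOC][23-43 FREE]
Free blocks: [11 21] total_free=32 largest=21 -> 100*(32-21)/32 = 1100/32 = 34.375 -> rounds to 34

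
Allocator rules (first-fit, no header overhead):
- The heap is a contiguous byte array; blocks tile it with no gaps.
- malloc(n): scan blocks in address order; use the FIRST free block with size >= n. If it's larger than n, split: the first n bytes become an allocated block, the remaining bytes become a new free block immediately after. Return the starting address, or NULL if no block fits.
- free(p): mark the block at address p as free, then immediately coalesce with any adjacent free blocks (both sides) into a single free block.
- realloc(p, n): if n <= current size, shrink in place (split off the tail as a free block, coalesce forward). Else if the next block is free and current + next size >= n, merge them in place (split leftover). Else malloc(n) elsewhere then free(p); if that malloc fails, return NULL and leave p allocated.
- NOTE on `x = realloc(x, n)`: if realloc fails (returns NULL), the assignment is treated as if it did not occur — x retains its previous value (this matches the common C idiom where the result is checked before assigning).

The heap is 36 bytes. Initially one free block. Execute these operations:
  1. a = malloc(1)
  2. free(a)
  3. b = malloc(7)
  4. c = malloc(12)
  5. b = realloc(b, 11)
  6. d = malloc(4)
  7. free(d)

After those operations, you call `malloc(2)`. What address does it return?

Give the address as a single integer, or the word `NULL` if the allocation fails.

Answer: 0

Derivation:
Op 1: a = malloc(1) -> a = 0; heap: [0-0 ALLOC][1-35 FREE]
Op 2: free(a) -> (freed a); heap: [0-35 FREE]
Op 3: b = malloc(7) -> b = 0; heap: [0-6 ALLOC][7-35 FREE]
Op 4: c = malloc(12) -> c = 7; heap: [0-6 ALLOC][7-18 ALLOC][19-35 FREE]
Op 5: b = realloc(b, 11) -> b = 19; heap: [0-6 FREE][7-18 ALLOC][19-29 ALLOC][30-35 FREE]
Op 6: d = malloc(4) -> d = 0; heap: [0-3 ALLOC][4-6 FREE][7-18 ALLOC][19-29 ALLOC][30-35 FREE]
Op 7: free(d) -> (freed d); heap: [0-6 FREE][7-18 ALLOC][19-29 ALLOC][30-35 FREE]
malloc(2): first-fit scan over [0-6 FREE][7-18 ALLOC][19-29 ALLOC][30-35 FREE] -> 0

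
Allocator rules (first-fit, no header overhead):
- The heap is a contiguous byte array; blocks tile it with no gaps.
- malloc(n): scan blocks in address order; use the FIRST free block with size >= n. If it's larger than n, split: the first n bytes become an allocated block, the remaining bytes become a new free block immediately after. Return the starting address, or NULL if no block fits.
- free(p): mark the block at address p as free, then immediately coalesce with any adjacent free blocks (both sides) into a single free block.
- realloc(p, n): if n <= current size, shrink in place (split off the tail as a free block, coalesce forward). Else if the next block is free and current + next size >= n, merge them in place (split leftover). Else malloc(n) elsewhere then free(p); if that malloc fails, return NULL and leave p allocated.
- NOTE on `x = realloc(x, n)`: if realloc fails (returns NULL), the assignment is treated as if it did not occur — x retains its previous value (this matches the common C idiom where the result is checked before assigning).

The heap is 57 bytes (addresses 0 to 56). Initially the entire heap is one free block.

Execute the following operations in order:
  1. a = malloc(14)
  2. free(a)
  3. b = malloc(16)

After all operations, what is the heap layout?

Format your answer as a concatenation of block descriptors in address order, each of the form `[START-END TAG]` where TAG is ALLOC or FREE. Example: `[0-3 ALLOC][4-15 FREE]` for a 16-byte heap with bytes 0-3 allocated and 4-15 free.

Answer: [0-15 ALLOC][16-56 FREE]

Derivation:
Op 1: a = malloc(14) -> a = 0; heap: [0-13 ALLOC][14-56 FREE]
Op 2: free(a) -> (freed a); heap: [0-56 FREE]
Op 3: b = malloc(16) -> b = 0; heap: [0-15 ALLOC][16-56 FREE]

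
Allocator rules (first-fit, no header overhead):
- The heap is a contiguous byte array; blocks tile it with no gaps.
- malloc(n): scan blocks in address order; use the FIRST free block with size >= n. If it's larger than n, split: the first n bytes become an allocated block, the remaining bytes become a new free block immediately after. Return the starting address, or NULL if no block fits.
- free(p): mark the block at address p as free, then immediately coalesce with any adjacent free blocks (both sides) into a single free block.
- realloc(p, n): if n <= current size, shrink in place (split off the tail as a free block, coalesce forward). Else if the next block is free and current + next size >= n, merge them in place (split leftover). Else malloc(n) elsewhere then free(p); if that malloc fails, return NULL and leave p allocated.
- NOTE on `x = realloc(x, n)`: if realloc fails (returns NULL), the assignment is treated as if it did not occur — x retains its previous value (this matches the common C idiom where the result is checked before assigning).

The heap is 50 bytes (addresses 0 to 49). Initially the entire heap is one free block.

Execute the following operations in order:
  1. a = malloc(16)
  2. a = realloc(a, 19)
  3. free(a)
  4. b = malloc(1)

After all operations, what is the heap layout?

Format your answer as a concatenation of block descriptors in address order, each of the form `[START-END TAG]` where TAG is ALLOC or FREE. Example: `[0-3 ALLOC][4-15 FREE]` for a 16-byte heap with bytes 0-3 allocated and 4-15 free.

Answer: [0-0 ALLOC][1-49 FREE]

Derivation:
Op 1: a = malloc(16) -> a = 0; heap: [0-15 ALLOC][16-49 FREE]
Op 2: a = realloc(a, 19) -> a = 0; heap: [0-18 ALLOC][19-49 FREE]
Op 3: free(a) -> (freed a); heap: [0-49 FREE]
Op 4: b = malloc(1) -> b = 0; heap: [0-0 ALLOC][1-49 FREE]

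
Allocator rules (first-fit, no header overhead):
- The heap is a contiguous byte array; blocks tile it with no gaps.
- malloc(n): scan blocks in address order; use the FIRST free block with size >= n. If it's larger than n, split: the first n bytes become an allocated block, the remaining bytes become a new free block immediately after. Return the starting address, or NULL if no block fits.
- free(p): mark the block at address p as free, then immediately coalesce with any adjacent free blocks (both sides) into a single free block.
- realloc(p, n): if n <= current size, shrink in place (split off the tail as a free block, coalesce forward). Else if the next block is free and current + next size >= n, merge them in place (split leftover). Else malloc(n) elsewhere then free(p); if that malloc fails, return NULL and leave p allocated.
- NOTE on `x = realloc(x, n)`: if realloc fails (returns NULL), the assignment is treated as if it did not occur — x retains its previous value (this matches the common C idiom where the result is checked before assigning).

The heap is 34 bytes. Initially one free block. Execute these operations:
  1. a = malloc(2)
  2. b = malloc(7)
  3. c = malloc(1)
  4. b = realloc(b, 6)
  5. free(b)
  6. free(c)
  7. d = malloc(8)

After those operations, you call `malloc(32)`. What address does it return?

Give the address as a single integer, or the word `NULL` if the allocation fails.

Answer: NULL

Derivation:
Op 1: a = malloc(2) -> a = 0; heap: [0-1 ALLOC][2-33 FREE]
Op 2: b = malloc(7) -> b = 2; heap: [0-1 ALLOC][2-8 ALLOC][9-33 FREE]
Op 3: c = malloc(1) -> c = 9; heap: [0-1 ALLOC][2-8 ALLOC][9-9 ALLOC][10-33 FREE]
Op 4: b = realloc(b, 6) -> b = 2; heap: [0-1 ALLOC][2-7 ALLOC][8-8 FREE][9-9 ALLOC][10-33 FREE]
Op 5: free(b) -> (freed b); heap: [0-1 ALLOC][2-8 FREE][9-9 ALLOC][10-33 FREE]
Op 6: free(c) -> (freed c); heap: [0-1 ALLOC][2-33 FREE]
Op 7: d = malloc(8) -> d = 2; heap: [0-1 ALLOC][2-9 ALLOC][10-33 FREE]
malloc(32): first-fit scan over [0-1 ALLOC][2-9 ALLOC][10-33 FREE] -> NULL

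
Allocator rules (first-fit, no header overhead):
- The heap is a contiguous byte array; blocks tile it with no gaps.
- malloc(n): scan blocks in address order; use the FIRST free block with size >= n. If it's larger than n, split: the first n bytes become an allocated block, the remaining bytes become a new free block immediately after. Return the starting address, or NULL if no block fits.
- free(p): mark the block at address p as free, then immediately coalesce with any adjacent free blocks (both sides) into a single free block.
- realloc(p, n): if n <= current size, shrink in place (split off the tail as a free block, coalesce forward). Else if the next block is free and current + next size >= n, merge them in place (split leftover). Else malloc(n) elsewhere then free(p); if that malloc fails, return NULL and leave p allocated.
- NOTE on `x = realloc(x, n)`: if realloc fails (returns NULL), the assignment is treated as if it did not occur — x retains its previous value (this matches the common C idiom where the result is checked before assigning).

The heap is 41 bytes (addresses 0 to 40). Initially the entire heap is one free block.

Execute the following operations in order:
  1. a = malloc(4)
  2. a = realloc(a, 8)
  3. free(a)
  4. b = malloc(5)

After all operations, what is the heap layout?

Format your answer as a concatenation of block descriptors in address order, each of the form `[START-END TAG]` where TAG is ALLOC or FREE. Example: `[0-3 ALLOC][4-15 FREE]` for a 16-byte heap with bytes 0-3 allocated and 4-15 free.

Op 1: a = malloc(4) -> a = 0; heap: [0-3 ALLOC][4-40 FREE]
Op 2: a = realloc(a, 8) -> a = 0; heap: [0-7 ALLOC][8-40 FREE]
Op 3: free(a) -> (freed a); heap: [0-40 FREE]
Op 4: b = malloc(5) -> b = 0; heap: [0-4 ALLOC][5-40 FREE]

Answer: [0-4 ALLOC][5-40 FREE]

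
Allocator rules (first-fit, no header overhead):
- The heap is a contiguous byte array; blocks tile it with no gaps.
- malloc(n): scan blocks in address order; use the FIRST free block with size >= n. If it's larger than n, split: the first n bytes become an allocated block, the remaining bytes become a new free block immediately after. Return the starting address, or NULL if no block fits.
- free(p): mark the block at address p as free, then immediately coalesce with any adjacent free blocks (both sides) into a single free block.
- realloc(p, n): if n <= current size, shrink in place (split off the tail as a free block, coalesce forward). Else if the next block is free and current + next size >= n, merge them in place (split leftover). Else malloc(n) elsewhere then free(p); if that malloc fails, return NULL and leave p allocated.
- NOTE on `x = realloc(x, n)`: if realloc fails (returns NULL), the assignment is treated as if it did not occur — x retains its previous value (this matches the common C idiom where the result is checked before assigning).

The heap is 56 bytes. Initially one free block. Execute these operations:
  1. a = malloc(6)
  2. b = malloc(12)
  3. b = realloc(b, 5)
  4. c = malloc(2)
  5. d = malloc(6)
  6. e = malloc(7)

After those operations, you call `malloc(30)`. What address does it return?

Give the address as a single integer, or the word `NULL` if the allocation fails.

Answer: 26

Derivation:
Op 1: a = malloc(6) -> a = 0; heap: [0-5 ALLOC][6-55 FREE]
Op 2: b = malloc(12) -> b = 6; heap: [0-5 ALLOC][6-17 ALLOC][18-55 FREE]
Op 3: b = realloc(b, 5) -> b = 6; heap: [0-5 ALLOC][6-10 ALLOC][11-55 FREE]
Op 4: c = malloc(2) -> c = 11; heap: [0-5 ALLOC][6-10 ALLOC][11-12 ALLOC][13-55 FREE]
Op 5: d = malloc(6) -> d = 13; heap: [0-5 ALLOC][6-10 ALLOC][11-12 ALLOC][13-18 ALLOC][19-55 FREE]
Op 6: e = malloc(7) -> e = 19; heap: [0-5 ALLOC][6-10 ALLOC][11-12 ALLOC][13-18 ALLOC][19-25 ALLOC][26-55 FREE]
malloc(30): first-fit scan over [0-5 ALLOC][6-10 ALLOC][11-12 ALLOC][13-18 ALLOC][19-25 ALLOC][26-55 FREE] -> 26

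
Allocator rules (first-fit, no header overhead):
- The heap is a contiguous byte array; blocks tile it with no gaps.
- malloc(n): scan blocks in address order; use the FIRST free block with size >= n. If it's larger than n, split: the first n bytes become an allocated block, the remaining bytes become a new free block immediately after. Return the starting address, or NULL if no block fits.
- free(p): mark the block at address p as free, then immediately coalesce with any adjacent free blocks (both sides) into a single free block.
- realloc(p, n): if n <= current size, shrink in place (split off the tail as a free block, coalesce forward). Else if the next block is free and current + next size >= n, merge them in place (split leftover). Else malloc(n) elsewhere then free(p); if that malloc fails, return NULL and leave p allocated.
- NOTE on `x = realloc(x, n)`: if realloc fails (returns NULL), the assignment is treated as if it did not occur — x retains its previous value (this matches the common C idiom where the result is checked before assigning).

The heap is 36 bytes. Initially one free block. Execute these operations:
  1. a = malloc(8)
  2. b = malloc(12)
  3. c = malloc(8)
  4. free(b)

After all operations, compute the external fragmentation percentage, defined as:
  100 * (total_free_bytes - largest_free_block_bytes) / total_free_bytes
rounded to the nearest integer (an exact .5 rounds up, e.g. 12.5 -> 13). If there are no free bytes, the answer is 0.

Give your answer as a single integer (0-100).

Answer: 40

Derivation:
Op 1: a = malloc(8) -> a = 0; heap: [0-7 ALLOC][8-35 FREE]
Op 2: b = malloc(12) -> b = 8; heap: [0-7 ALLOC][8-19 ALLOC][20-35 FREE]
Op 3: c = malloc(8) -> c = 20; heap: [0-7 ALLOC][8-19 ALLOC][20-27 ALLOC][28-35 FREE]
Op 4: free(b) -> (freed b); heap: [0-7 ALLOC][8-19 FREE][20-27 ALLOC][28-35 FREE]
Free blocks: [12 8] total_free=20 largest=12 -> 100*(20-12)/20 = 800/20 = 40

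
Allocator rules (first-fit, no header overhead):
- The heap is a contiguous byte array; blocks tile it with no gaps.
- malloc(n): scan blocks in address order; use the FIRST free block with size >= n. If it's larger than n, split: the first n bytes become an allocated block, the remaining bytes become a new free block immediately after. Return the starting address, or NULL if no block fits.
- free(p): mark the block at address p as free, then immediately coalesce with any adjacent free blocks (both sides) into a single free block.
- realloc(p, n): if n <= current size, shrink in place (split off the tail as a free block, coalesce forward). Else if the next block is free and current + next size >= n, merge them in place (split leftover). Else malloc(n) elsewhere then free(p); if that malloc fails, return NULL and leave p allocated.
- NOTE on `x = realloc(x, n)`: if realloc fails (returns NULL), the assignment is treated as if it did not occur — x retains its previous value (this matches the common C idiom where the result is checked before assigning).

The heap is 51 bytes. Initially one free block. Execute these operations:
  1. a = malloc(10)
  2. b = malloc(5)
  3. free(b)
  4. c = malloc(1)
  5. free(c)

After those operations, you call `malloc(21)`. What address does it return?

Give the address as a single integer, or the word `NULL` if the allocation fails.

Answer: 10

Derivation:
Op 1: a = malloc(10) -> a = 0; heap: [0-9 ALLOC][10-50 FREE]
Op 2: b = malloc(5) -> b = 10; heap: [0-9 ALLOC][10-14 ALLOC][15-50 FREE]
Op 3: free(b) -> (freed b); heap: [0-9 ALLOC][10-50 FREE]
Op 4: c = malloc(1) -> c = 10; heap: [0-9 ALLOC][10-10 ALLOC][11-50 FREE]
Op 5: free(c) -> (freed c); heap: [0-9 ALLOC][10-50 FREE]
malloc(21): first-fit scan over [0-9 ALLOC][10-50 FREE] -> 10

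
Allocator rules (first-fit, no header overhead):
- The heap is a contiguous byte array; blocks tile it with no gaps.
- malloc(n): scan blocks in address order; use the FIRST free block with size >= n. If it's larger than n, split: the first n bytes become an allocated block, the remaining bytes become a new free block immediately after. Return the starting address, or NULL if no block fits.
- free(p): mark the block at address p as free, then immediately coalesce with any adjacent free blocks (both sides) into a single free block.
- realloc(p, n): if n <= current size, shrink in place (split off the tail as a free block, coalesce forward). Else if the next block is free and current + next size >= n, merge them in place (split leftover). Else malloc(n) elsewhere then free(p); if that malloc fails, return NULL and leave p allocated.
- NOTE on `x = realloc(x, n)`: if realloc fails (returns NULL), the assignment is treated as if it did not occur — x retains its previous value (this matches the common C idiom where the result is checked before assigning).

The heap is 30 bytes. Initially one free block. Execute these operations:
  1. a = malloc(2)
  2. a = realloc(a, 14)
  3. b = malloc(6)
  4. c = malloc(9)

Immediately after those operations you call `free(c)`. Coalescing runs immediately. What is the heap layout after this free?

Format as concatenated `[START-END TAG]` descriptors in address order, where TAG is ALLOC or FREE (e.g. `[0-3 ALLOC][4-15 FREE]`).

Op 1: a = malloc(2) -> a = 0; heap: [0-1 ALLOC][2-29 FREE]
Op 2: a = realloc(a, 14) -> a = 0; heap: [0-13 ALLOC][14-29 FREE]
Op 3: b = malloc(6) -> b = 14; heap: [0-13 ALLOC][14-19 ALLOC][20-29 FREE]
Op 4: c = malloc(9) -> c = 20; heap: [0-13 ALLOC][14-19 ALLOC][20-28 ALLOC][29-29 FREE]
free(c): c = 20 -> block [20-28 ALLOC]; mark free, coalesce with adjacent free neighbors -> [0-13 ALLOC][14-19 ALLOC][20-29 FREE]

Answer: [0-13 ALLOC][14-19 ALLOC][20-29 FREE]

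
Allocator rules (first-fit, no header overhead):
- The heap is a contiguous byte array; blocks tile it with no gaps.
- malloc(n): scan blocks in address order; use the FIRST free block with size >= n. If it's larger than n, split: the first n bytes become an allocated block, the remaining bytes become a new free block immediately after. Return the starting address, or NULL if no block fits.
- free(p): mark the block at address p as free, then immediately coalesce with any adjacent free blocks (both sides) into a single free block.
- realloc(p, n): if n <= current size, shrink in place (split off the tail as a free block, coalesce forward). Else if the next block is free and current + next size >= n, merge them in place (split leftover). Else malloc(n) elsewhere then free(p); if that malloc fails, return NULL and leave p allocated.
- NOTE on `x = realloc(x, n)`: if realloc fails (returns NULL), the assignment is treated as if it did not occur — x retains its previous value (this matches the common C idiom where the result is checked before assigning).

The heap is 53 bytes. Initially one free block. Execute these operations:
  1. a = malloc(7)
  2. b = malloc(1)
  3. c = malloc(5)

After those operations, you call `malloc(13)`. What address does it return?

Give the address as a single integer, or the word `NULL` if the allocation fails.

Op 1: a = malloc(7) -> a = 0; heap: [0-6 ALLOC][7-52 FREE]
Op 2: b = malloc(1) -> b = 7; heap: [0-6 ALLOC][7-7 ALLOC][8-52 FREE]
Op 3: c = malloc(5) -> c = 8; heap: [0-6 ALLOC][7-7 ALLOC][8-12 ALLOC][13-52 FREE]
malloc(13): first-fit scan over [0-6 ALLOC][7-7 ALLOC][8-12 ALLOC][13-52 FREE] -> 13

Answer: 13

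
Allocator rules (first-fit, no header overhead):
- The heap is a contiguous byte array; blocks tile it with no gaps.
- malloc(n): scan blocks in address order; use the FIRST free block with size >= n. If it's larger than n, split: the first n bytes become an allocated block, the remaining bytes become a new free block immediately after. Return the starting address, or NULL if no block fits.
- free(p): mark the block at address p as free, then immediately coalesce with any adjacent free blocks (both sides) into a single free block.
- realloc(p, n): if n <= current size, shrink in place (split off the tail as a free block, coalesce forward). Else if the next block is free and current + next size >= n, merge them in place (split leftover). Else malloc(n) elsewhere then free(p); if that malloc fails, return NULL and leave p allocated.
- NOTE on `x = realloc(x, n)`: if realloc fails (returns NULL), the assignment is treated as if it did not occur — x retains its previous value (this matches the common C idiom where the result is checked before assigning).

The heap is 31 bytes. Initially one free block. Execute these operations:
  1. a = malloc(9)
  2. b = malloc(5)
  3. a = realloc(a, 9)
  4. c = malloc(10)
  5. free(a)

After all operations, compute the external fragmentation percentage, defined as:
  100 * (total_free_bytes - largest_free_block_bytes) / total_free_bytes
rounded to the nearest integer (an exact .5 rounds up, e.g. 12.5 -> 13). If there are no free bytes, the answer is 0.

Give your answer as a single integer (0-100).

Answer: 44

Derivation:
Op 1: a = malloc(9) -> a = 0; heap: [0-8 ALLOC][9-30 FREE]
Op 2: b = malloc(5) -> b = 9; heap: [0-8 ALLOC][9-13 ALLOC][14-30 FREE]
Op 3: a = realloc(a, 9) -> a = 0; heap: [0-8 ALLOC][9-13 ALLOC][14-30 FREE]
Op 4: c = malloc(10) -> c = 14; heap: [0-8 ALLOC][9-13 ALLOC][14-23 ALLOC][24-30 FREE]
Op 5: free(a) -> (freed a); heap: [0-8 FREE][9-13 ALLOC][14-23 ALLOC][24-30 FREE]
Free blocks: [9 7] total_free=16 largest=9 -> 100*(16-9)/16 = 700/16 = 43.75 -> rounds to 44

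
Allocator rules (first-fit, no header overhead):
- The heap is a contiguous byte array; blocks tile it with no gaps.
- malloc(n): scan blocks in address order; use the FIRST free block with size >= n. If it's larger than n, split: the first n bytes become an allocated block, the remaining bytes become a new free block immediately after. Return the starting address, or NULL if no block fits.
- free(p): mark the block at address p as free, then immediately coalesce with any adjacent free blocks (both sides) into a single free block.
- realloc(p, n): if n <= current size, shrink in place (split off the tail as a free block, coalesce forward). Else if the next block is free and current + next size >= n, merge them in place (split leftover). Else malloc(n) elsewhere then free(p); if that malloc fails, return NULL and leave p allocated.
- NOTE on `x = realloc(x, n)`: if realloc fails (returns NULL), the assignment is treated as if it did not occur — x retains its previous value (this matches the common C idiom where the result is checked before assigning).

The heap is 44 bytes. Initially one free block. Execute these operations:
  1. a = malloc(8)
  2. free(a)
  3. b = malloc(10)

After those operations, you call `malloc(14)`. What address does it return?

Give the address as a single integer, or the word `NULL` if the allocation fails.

Answer: 10

Derivation:
Op 1: a = malloc(8) -> a = 0; heap: [0-7 ALLOC][8-43 FREE]
Op 2: free(a) -> (freed a); heap: [0-43 FREE]
Op 3: b = malloc(10) -> b = 0; heap: [0-9 ALLOC][10-43 FREE]
malloc(14): first-fit scan over [0-9 ALLOC][10-43 FREE] -> 10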